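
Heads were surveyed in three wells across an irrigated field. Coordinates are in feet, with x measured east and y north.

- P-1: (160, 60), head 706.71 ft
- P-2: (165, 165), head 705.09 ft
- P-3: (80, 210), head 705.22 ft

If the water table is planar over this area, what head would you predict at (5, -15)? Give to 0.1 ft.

709.3 ft

Taking P-1 as reference: P-2−P-1 = (5, 105, -1.62); P-3−P-1 = (-80, 150, -1.49).
Determinant of the coordinate differences = 5·150 − (-80)·105 = 9150.
∂h/∂x = [(-1.62)·150 − (-1.49)·105] / 9150 = -0.009459
∂h/∂y = [5·(-1.49) − (-80)·(-1.62)] / 9150 = -0.01498
h(5, -15) = 706.71 + (-0.009459)·(-155) + (-0.01498)·(-75) = 706.71 +1.466 +1.123 = 709.300 ft.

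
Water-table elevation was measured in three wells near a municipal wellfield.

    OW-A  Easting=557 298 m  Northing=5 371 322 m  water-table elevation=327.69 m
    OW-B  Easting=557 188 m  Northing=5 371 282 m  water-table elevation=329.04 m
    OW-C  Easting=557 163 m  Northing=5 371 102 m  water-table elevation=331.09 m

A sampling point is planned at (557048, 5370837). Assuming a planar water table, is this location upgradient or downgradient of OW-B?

upgradient

Three-point gradient (reference OW-A): Δ to OW-B = (-110, -40, +1.35), Δ to OW-C = (-135, -220, +3.40).
∂h/∂x = -0.008564, ∂h/∂y = -0.01020 (det = 18800).
Head at (557048, 5370837) = 327.69 + (-0.008564)·(-250) + (-0.01020)·(-485) = 334.78 m.
That is higher than the 329.04 m at OW-B, so the point is upgradient.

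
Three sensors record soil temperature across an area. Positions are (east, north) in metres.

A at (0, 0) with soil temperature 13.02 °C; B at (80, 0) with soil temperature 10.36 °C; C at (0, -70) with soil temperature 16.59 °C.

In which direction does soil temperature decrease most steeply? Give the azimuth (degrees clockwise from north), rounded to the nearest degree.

033°

∂T/∂x = (10.36 − 13.02) / (80 − 0) = -0.03325
∂T/∂y = (16.59 − 13.02) / (-70 − 0) = -0.05100
Steepest decrease is along −∇f: components (+0.03325 E, +0.05100 N).
Azimuth = atan2(+0.03325, +0.05100) = 33.1° ≈ 033°.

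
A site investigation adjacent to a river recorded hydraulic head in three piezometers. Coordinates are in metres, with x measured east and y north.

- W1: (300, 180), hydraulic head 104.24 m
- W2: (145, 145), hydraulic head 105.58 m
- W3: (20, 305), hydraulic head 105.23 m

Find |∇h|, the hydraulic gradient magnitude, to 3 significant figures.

0.0103

With h = a·x + b·y + c and W1 as origin, the differences give:
  (-155)·a + (-35)·b = +1.34
  (-280)·a + 125·b = +0.99
Eliminate b (×125 and ×(-35), subtract): -29175·a = 202.150 → a = ∂h/∂x = -0.006929
Back-substitute: b = ∂h/∂y = -0.007601.
|∇h| = √(-0.006929² + -0.007601²) = 0.01029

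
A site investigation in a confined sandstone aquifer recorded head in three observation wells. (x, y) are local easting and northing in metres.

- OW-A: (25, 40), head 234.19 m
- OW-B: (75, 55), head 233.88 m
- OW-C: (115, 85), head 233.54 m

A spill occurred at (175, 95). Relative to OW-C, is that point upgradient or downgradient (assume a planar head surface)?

downgradient

Three-point gradient (reference OW-A): Δ to OW-B = (50, 15, -0.31), Δ to OW-C = (90, 45, -0.65).
∂h/∂x = -0.004667, ∂h/∂y = -0.005111 (det = 900).
Head at (175, 95) = 234.19 + (-0.004667)·(150) + (-0.005111)·(55) = 233.21 m.
That is lower than the 233.54 m at OW-C, so the point is downgradient.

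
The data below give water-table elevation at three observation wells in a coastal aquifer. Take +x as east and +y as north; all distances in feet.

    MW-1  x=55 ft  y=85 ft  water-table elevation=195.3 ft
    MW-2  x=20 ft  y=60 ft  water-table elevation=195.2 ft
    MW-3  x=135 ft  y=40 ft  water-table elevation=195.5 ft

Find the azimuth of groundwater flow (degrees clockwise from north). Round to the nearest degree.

Differences from MW-1: to MW-2 (Δx, Δy, Δh) = (-35, -25, -0.1); to MW-3 = (80, -45, +0.2).
Determinant of the coordinate differences = (-35)·(-45) − 80·(-25) = 3575.
∂h/∂x = [(-0.1)·(-45) − (+0.2)·(-25)] / 3575 = +0.002657
∂h/∂y = [(-35)·(+0.2) − 80·(-0.1)] / 3575 = +0.0002797
Flow direction (−∇h) has components (-0.002657 E, -0.0002797 N).
Azimuth = atan2(E, N) = atan2(-0.002657, -0.0002797) = 264.0° ≈ 264°.

264°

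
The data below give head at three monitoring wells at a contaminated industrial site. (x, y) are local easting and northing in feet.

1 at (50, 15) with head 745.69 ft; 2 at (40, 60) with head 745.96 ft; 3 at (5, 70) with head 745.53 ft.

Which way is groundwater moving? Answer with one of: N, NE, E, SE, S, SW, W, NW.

Differences from 1: to 2 (Δx, Δy, Δh) = (-10, 45, +0.27); to 3 = (-45, 55, -0.16).
Determinant of the coordinate differences = (-10)·55 − (-45)·45 = 1475.
∂h/∂x = [(+0.27)·55 − (-0.16)·45] / 1475 = +0.01495
∂h/∂y = [(-10)·(-0.16) − (-45)·(+0.27)] / 1475 = +0.009322
Flow = −∇h = (-0.01495 east, -0.009322 north), which points southwest.

SW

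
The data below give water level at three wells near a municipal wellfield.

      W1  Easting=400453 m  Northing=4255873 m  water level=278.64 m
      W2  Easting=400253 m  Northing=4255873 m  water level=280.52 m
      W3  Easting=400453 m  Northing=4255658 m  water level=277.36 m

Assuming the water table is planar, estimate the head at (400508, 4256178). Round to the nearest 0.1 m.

∂h/∂x = (280.52 − 278.64) / (400253 − 400453) = -0.009400
∂h/∂y = (277.36 − 278.64) / (4255658 − 4255873) = +0.005953
h(400508, 4256178) = 278.64 + (-0.009400)·(55) + (+0.005953)·(305) = 278.64 -0.517 +1.816 = 279.939 m.

279.9 m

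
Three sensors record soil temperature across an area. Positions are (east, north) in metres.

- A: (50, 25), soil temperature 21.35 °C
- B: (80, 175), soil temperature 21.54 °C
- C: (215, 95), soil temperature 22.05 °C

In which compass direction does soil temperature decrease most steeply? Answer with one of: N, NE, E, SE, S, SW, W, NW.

Three-point gradient (reference A): Δ to B = (30, 150, +0.19), Δ to C = (165, 70, +0.70).
∂T/∂x = +0.004049, ∂T/∂y = +0.0004570 (det = -22650).
Steepest decrease is along −∇f = (-0.004049 E, -0.0004570 N) → west.

W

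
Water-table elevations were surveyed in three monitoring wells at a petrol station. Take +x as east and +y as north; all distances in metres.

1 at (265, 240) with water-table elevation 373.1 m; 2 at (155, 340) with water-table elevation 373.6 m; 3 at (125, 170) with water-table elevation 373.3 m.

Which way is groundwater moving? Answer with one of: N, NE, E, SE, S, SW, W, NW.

Taking 1 as reference: 2−1 = (-110, 100, +0.5); 3−1 = (-140, -70, +0.2).
Solve a·Δx + b·Δy = Δh: det = (-110)·(-70) − (-140)·100 = 21700.
∂h/∂x = [(+0.5)·(-70) − (+0.2)·100] / 21700 = -0.002535
∂h/∂y = [(-110)·(+0.2) − (-140)·(+0.5)] / 21700 = +0.002212
Flow = −∇h = (+0.002535 east, -0.002212 north), which points southeast.

SE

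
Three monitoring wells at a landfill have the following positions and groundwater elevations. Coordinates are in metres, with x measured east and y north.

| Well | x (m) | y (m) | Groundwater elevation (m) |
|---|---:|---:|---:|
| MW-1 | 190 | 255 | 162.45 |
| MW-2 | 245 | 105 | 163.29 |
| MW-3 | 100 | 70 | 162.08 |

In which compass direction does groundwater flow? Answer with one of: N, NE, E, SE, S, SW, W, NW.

Taking MW-1 as reference: MW-2−MW-1 = (55, -150, +0.84); MW-3−MW-1 = (-90, -185, -0.37).
Solve a·Δx + b·Δy = Δh: det = 55·(-185) − (-90)·(-150) = -23675.
∂h/∂x = [(+0.84)·(-185) − (-0.37)·(-150)] / -23675 = +0.008908
∂h/∂y = [55·(-0.37) − (-90)·(+0.84)] / -23675 = -0.002334
Flow = −∇h = (-0.008908 east, +0.002334 north), which points west.

W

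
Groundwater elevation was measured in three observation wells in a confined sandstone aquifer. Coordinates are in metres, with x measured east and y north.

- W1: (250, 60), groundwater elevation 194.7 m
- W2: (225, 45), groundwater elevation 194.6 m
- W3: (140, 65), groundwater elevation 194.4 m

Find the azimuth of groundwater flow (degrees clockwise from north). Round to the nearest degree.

235°

With h = a·x + b·y + c and W1 as origin, the differences give:
  (-25)·a + (-15)·b = -0.1
  (-110)·a + 5·b = -0.3
Eliminate b (×5 and ×(-15), subtract): -1775·a = -5.00 → a = ∂h/∂x = +0.002817
Back-substitute: b = ∂h/∂y = +0.001972.
Flow direction (−∇h) has components (-0.002817 E, -0.001972 N).
Azimuth = atan2(E, N) = atan2(-0.002817, -0.001972) = 235.0° ≈ 235°.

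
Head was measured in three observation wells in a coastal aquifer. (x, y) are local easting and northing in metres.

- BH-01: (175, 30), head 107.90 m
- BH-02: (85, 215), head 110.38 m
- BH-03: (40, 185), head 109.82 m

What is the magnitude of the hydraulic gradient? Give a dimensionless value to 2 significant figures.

Taking BH-01 as reference: BH-02−BH-01 = (-90, 185, +2.48); BH-03−BH-01 = (-135, 155, +1.92).
Solve a·Δx + b·Δy = Δh: det = (-90)·155 − (-135)·185 = 11025.
∂h/∂x = [(+2.48)·155 − (+1.92)·185] / 11025 = +0.002649
∂h/∂y = [(-90)·(+1.92) − (-135)·(+2.48)] / 11025 = +0.01469
|∇h| = √(0.002649² + 0.01469²) = 0.01493

0.015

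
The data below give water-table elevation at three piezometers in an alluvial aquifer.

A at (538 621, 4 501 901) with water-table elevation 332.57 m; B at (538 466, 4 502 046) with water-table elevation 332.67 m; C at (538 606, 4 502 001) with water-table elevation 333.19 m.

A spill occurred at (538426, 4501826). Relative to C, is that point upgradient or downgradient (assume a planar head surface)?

downgradient

Taking A as reference: B−A = (-155, 145, +0.10); C−A = (-15, 100, +0.62).
Solve a·Δx + b·Δy = Δh: det = (-155)·100 − (-15)·145 = -13325.
∂h/∂x = [(+0.10)·100 − (+0.62)·145] / -13325 = +0.005996
∂h/∂y = [(-155)·(+0.62) − (-15)·(+0.10)] / -13325 = +0.007099
Head at (538426, 4501826) = 332.57 + (+0.005996)·(-195) + (+0.007099)·(-75) = 330.87 m.
That is lower than the 333.19 m at C, so the point is downgradient.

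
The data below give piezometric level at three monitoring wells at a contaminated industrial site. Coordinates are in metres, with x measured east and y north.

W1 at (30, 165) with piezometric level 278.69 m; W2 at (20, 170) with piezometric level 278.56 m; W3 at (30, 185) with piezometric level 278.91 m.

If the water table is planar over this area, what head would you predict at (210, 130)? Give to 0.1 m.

With h = a·x + b·y + c and W1 as origin, the differences give:
  (-10)·a + 5·b = -0.13
  0·a + 20·b = +0.22
Eliminate b (×20 and ×5, subtract): -200·a = -3.700 → a = ∂h/∂x = +0.01850
Back-substitute: b = ∂h/∂y = +0.01100.
h(210, 130) = 278.69 + (+0.01850)·(180) + (+0.01100)·(-35) = 278.69 +3.330 -0.385 = 281.635 m.

281.6 m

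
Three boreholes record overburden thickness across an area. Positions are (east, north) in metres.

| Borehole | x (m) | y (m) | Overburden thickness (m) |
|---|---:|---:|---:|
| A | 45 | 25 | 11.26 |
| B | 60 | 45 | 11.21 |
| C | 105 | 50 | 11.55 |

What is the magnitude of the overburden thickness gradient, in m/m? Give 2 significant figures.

With d = a·x + b·y + c and A as origin, the differences give:
  15·a + 20·b = -0.05
  60·a + 25·b = +0.29
Eliminate b (×25 and ×20, subtract): -825·a = -7.050 → a = ∂d/∂x = +0.008545
Back-substitute: b = ∂d/∂y = -0.008909.
|∇f| = √(0.008545² + -0.008909²) = 0.01234 m/m

0.012 m/m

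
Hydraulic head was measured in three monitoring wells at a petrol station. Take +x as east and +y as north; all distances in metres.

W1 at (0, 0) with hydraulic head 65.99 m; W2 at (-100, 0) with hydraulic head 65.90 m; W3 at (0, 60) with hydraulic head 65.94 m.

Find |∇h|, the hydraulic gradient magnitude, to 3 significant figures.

0.00123

∂h/∂x = (65.90 − 65.99) / (-100 − 0) = +0.0009000
∂h/∂y = (65.94 − 65.99) / (60 − 0) = -0.0008333
|∇h| = √(0.0009000² + -0.0008333²) = 0.001227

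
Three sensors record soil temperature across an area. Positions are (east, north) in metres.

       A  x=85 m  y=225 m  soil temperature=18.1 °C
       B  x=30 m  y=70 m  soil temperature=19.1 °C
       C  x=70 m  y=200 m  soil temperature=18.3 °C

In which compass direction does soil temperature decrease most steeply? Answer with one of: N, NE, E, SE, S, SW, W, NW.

Taking A as reference: B−A = (-55, -155, +1.0); C−A = (-15, -25, +0.2).
Solve a·Δx + b·Δy = ΔT: det = (-55)·(-25) − (-15)·(-155) = -950.
∂T/∂x = [(+1.0)·(-25) − (+0.2)·(-155)] / -950 = -0.006316
∂T/∂y = [(-55)·(+0.2) − (-15)·(+1.0)] / -950 = -0.004211
Steepest decrease is along −∇f = (+0.006316 E, +0.004211 N) → northeast.

NE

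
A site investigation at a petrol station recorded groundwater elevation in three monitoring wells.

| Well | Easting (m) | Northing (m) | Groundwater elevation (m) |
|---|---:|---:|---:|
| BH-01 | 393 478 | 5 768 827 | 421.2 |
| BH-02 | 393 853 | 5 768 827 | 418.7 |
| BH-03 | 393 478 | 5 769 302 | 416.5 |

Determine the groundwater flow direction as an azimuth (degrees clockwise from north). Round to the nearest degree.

034°

∂h/∂x = (418.7 − 421.2) / (393853 − 393478) = -0.006667
∂h/∂y = (416.5 − 421.2) / (5769302 − 5768827) = -0.009895
Flow direction (−∇h) has components (+0.006667 E, +0.009895 N).
Azimuth = atan2(E, N) = atan2(+0.006667, +0.009895) = 34.0° ≈ 034°.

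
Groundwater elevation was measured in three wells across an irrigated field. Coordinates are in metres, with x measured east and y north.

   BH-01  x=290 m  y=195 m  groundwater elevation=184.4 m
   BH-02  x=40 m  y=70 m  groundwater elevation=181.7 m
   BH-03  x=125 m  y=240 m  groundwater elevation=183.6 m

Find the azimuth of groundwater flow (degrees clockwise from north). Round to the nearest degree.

Taking BH-01 as reference: BH-02−BH-01 = (-250, -125, -2.7); BH-03−BH-01 = (-165, 45, -0.8).
Determinant of the coordinate differences = (-250)·45 − (-165)·(-125) = -31875.
∂h/∂x = [(-2.7)·45 − (-0.8)·(-125)] / -31875 = +0.006949
∂h/∂y = [(-250)·(-0.8) − (-165)·(-2.7)] / -31875 = +0.007702
Flow direction (−∇h) has components (-0.006949 E, -0.007702 N).
Azimuth = atan2(E, N) = atan2(-0.006949, -0.007702) = 222.1° ≈ 222°.

222°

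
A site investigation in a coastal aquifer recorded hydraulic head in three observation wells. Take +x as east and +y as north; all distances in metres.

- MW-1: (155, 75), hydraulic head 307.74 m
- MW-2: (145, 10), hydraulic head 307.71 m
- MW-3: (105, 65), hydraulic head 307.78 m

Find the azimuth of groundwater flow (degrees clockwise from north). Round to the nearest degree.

With h = a·x + b·y + c and MW-1 as origin, the differences give:
  (-10)·a + (-65)·b = -0.03
  (-50)·a + (-10)·b = +0.04
Eliminate b (×(-10) and ×(-65), subtract): -3150·a = 2.900 → a = ∂h/∂x = -0.0009206
Back-substitute: b = ∂h/∂y = +0.0006032.
Flow direction (−∇h) has components (+0.0009206 E, -0.0006032 N).
Azimuth = atan2(E, N) = atan2(+0.0009206, -0.0006032) = 123.2° ≈ 123°.

123°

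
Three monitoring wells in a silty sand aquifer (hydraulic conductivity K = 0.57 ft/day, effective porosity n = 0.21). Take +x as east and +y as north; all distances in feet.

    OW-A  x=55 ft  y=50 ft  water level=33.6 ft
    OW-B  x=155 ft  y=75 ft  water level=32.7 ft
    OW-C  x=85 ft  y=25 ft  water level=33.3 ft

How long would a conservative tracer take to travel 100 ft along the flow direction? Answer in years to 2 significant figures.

11 years

With h = a·x + b·y + c and OW-A as origin, the differences give:
  100·a + 25·b = -0.9
  30·a + (-25)·b = -0.3
Eliminate b (×(-25) and ×25, subtract): -3250·a = 30.00 → a = ∂h/∂x = -0.009231
Back-substitute: b = ∂h/∂y = +0.0009231.
|∇h| = √(-0.009231² + 0.0009231²) = 0.009277
Seepage velocity v = K·i/n = 0.57 × 0.009277 / 0.21 = 0.02518 ft/day.
t = 100 / 0.02518 = 3971 days = 10.9 years.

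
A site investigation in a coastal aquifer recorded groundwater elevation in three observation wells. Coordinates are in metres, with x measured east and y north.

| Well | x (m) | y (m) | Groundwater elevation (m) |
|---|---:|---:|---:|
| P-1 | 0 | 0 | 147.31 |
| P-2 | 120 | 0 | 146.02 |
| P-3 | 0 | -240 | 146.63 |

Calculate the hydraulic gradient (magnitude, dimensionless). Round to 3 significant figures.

∂h/∂x = (146.02 − 147.31) / (120 − 0) = -0.01075
∂h/∂y = (146.63 − 147.31) / (-240 − 0) = +0.002833
|∇h| = √(-0.01075² + 0.002833²) = 0.01112

0.0111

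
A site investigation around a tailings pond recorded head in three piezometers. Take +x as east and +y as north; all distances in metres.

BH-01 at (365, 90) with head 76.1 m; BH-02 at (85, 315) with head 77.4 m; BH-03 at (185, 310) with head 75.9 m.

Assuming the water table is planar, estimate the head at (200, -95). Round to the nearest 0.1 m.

With h = a·x + b·y + c and BH-01 as origin, the differences give:
  (-280)·a + 225·b = +1.3
  (-180)·a + 220·b = -0.2
Eliminate b (×220 and ×225, subtract): -21100·a = 331.00 → a = ∂h/∂x = -0.01569
Back-substitute: b = ∂h/∂y = -0.01374.
h(200, -95) = 76.1 + (-0.01569)·(-165) + (-0.01374)·(-185) = 76.1 +2.588 +2.543 = 81.231 m.

81.2 m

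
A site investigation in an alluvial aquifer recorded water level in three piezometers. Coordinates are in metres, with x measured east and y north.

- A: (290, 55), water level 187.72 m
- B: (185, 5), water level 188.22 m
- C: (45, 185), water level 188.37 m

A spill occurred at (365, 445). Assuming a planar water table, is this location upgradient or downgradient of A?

With h = a·x + b·y + c and A as origin, the differences give:
  (-105)·a + (-50)·b = +0.50
  (-245)·a + 130·b = +0.65
Eliminate b (×130 and ×(-50), subtract): -25900·a = 97.500 → a = ∂h/∂x = -0.003764
Back-substitute: b = ∂h/∂y = -0.002095.
Head at (365, 445) = 187.72 + (-0.003764)·(75) + (-0.002095)·(390) = 186.62 m.
That is lower than the 187.72 m at A, so the point is downgradient.

downgradient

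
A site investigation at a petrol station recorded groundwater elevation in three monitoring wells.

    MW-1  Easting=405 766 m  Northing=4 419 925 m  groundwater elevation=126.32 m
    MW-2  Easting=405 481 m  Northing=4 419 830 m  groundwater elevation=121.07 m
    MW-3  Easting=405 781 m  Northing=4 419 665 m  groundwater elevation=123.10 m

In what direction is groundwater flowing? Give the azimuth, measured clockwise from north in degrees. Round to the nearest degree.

Three-point gradient (reference MW-1): Δ to MW-2 = (-285, -95, -5.25), Δ to MW-3 = (15, -260, -3.22).
∂h/∂x = +0.01402, ∂h/∂y = +0.01319 (det = 75525).
Flow direction (−∇h) has components (-0.01402 E, -0.01319 N).
Azimuth = atan2(E, N) = atan2(-0.01402, -0.01319) = 226.7° ≈ 227°.

227°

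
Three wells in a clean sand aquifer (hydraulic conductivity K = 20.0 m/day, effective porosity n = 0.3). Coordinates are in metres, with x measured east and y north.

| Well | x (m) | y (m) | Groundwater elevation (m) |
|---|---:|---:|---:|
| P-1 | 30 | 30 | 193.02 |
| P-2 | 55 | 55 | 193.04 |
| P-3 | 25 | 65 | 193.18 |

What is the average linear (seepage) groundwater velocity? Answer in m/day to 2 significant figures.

Taking P-1 as reference: P-2−P-1 = (25, 25, +0.02); P-3−P-1 = (-5, 35, +0.16).
Solve a·Δx + b·Δy = Δh: det = 25·35 − (-5)·25 = 1000.
∂h/∂x = [(+0.02)·35 − (+0.16)·25] / 1000 = -0.003300
∂h/∂y = [25·(+0.16) − (-5)·(+0.02)] / 1000 = +0.004100
|∇h| = √(-0.003300² + 0.004100²) = 0.005263
Seepage velocity v = K·i/n = 20.0 × 0.005263 / 0.3 = 0.3509 m/day.

0.35 m/day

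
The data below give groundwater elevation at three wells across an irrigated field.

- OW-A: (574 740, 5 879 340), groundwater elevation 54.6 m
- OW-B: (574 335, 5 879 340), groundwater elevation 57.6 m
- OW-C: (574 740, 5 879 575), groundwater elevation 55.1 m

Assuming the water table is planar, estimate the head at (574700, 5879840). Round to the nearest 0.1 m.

56.0 m

∂h/∂x = (57.6 − 54.6) / (574335 − 574740) = -0.007407
∂h/∂y = (55.1 − 54.6) / (5879575 − 5879340) = +0.002128
h(574700, 5879840) = 54.6 + (-0.007407)·(-40) + (+0.002128)·(500) = 54.6 +0.296 +1.064 = 55.960 m.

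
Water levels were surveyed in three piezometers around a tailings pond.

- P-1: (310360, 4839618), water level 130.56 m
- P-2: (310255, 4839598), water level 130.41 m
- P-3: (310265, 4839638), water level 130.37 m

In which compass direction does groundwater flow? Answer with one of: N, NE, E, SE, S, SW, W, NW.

Taking P-1 as reference: P-2−P-1 = (-105, -20, -0.15); P-3−P-1 = (-95, 20, -0.19).
Solve a·Δx + b·Δy = Δh: det = (-105)·20 − (-95)·(-20) = -4000.
∂h/∂x = [(-0.15)·20 − (-0.19)·(-20)] / -4000 = +0.001700
∂h/∂y = [(-105)·(-0.19) − (-95)·(-0.15)] / -4000 = -0.001425
Flow = −∇h = (-0.001700 east, +0.001425 north), which points northwest.

NW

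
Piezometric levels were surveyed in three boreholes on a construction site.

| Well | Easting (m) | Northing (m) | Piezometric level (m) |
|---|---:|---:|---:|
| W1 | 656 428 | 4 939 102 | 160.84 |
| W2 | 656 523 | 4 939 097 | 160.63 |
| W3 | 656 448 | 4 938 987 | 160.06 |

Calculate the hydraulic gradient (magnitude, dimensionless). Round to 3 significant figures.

0.00672

Taking W1 as reference: W2−W1 = (95, -5, -0.21); W3−W1 = (20, -115, -0.78).
Solve a·Δx + b·Δy = Δh: det = 95·(-115) − 20·(-5) = -10825.
∂h/∂x = [(-0.21)·(-115) − (-0.78)·(-5)] / -10825 = -0.001871
∂h/∂y = [95·(-0.78) − 20·(-0.21)] / -10825 = +0.006457
|∇h| = √(-0.001871² + 0.006457²) = 0.006723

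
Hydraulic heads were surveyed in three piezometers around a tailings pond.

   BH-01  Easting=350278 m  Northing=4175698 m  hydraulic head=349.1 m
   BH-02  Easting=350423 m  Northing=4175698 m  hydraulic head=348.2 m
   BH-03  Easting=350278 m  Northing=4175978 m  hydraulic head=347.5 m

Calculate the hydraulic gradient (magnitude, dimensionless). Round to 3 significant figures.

∂h/∂x = (348.2 − 349.1) / (350423 − 350278) = -0.006207
∂h/∂y = (347.5 − 349.1) / (4175978 − 4175698) = -0.005714
|∇h| = √(-0.006207² + -0.005714²) = 0.008437

0.00844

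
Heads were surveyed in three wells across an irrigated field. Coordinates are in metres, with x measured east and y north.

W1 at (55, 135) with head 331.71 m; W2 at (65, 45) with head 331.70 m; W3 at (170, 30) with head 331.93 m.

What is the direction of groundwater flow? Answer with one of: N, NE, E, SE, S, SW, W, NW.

Differences from W1: to W2 (Δx, Δy, Δh) = (10, -90, -0.01); to W3 = (115, -105, +0.22).
Solve a·Δx + b·Δy = Δh: det = 10·(-105) − 115·(-90) = 9300.
∂h/∂x = [(-0.01)·(-105) − (+0.22)·(-90)] / 9300 = +0.002242
∂h/∂y = [10·(+0.22) − 115·(-0.01)] / 9300 = +0.0003602
Flow = −∇h = (-0.002242 east, -0.0003602 north), which points west.

W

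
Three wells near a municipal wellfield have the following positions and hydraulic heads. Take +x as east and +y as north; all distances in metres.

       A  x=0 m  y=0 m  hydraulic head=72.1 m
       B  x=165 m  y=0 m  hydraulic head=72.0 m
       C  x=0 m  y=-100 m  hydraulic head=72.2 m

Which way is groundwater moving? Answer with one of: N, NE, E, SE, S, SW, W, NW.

∂h/∂x = (72.0 − 72.1) / (165 − 0) = -0.0006061
∂h/∂y = (72.2 − 72.1) / (-100 − 0) = -0.001000
Flow = −∇h = (+0.0006061 east, +0.001000 north), which points northeast.

NE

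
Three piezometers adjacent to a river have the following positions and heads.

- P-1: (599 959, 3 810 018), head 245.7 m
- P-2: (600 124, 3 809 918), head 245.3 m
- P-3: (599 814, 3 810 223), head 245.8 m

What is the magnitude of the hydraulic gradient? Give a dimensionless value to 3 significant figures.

0.00430

Taking P-1 as reference: P-2−P-1 = (165, -100, -0.4); P-3−P-1 = (-145, 205, +0.1).
Solve a·Δx + b·Δy = Δh: det = 165·205 − (-145)·(-100) = 19325.
∂h/∂x = [(-0.4)·205 − (+0.1)·(-100)] / 19325 = -0.003726
∂h/∂y = [165·(+0.1) − (-145)·(-0.4)] / 19325 = -0.002147
|∇h| = √(-0.003726² + -0.002147²) = 0.0043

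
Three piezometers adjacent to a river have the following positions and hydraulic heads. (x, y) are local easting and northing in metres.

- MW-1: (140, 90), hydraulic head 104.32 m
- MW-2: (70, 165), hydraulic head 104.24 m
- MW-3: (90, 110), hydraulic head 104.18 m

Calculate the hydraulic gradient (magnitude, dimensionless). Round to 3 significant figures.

0.00452

Three-point gradient (reference MW-1): Δ to MW-2 = (-70, 75, -0.08), Δ to MW-3 = (-50, 20, -0.14).
∂h/∂x = +0.003787, ∂h/∂y = +0.002468 (det = 2350).
|∇h| = √(0.003787² + 0.002468²) = 0.00452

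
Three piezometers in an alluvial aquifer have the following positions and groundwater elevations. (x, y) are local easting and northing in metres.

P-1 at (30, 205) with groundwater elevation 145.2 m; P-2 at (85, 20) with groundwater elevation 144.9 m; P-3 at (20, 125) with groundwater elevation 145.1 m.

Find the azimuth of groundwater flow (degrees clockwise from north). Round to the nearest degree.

With h = a·x + b·y + c and P-1 as origin, the differences give:
  55·a + (-185)·b = -0.3
  (-10)·a + (-80)·b = -0.1
Eliminate b (×(-80) and ×(-185), subtract): -6250·a = 5.50 → a = ∂h/∂x = -0.0008800
Back-substitute: b = ∂h/∂y = +0.001360.
Flow direction (−∇h) has components (+0.0008800 E, -0.001360 N).
Azimuth = atan2(E, N) = atan2(+0.0008800, -0.001360) = 147.1° ≈ 147°.

147°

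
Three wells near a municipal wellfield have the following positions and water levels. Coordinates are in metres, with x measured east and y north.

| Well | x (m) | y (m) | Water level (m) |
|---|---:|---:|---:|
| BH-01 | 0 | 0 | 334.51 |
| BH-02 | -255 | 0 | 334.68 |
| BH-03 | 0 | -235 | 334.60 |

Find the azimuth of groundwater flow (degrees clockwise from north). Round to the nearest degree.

∂h/∂x = (334.68 − 334.51) / (-255 − 0) = -0.0006667
∂h/∂y = (334.60 − 334.51) / (-235 − 0) = -0.0003830
Flow direction (−∇h) has components (+0.0006667 E, +0.0003830 N).
Azimuth = atan2(E, N) = atan2(+0.0006667, +0.0003830) = 60.1° ≈ 060°.

060°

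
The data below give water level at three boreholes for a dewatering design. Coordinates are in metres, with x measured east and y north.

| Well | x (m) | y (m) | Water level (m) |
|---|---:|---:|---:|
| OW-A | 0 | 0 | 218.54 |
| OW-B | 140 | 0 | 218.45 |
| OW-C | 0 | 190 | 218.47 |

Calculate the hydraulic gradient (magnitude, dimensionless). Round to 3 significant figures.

0.000741

∂h/∂x = (218.45 − 218.54) / (140 − 0) = -0.0006429
∂h/∂y = (218.47 − 218.54) / (190 − 0) = -0.0003684
|∇h| = √(-0.0006429² + -0.0003684²) = 0.000741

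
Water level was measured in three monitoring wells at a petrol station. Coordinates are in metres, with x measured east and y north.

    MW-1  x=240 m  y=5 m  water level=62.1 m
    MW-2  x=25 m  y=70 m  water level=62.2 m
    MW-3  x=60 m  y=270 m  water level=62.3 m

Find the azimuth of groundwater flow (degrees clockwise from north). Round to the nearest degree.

Taking MW-1 as reference: MW-2−MW-1 = (-215, 65, +0.1); MW-3−MW-1 = (-180, 265, +0.2).
Solve a·Δx + b·Δy = Δh: det = (-215)·265 − (-180)·65 = -45275.
∂h/∂x = [(+0.1)·265 − (+0.2)·65] / -45275 = -0.0002982
∂h/∂y = [(-215)·(+0.2) − (-180)·(+0.1)] / -45275 = +0.0005522
Flow direction (−∇h) has components (+0.0002982 E, -0.0005522 N).
Azimuth = atan2(E, N) = atan2(+0.0002982, -0.0005522) = 151.6° ≈ 152°.

152°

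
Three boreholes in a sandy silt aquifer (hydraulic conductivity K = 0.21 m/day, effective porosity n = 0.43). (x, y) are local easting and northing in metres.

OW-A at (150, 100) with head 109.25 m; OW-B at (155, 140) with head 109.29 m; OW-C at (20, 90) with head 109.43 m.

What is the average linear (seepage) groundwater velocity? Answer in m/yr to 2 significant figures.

0.34 m/yr

Three-point gradient (reference OW-A): Δ to OW-B = (5, 40, +0.04), Δ to OW-C = (-130, -10, +0.18).
∂h/∂x = -0.001476, ∂h/∂y = +0.001184 (det = 5150).
|∇h| = √(-0.001476² + 0.001184²) = 0.001892
Seepage velocity v = K·i/n = 0.21 × 0.001892 / 0.43 = 0.000924 m/day = 0.3375 m/yr.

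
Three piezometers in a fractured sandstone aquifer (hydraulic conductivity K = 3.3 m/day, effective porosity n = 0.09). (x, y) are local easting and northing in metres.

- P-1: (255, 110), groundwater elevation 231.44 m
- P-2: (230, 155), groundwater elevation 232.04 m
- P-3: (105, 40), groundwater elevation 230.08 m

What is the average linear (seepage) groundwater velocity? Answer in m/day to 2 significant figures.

0.54 m/day

Three-point gradient (reference P-1): Δ to P-2 = (-25, 45, +0.60), Δ to P-3 = (-150, -70, -1.36).
∂h/∂x = +0.002259, ∂h/∂y = +0.01459 (det = 8500).
|∇h| = √(0.002259² + 0.01459²) = 0.01476
Seepage velocity v = K·i/n = 3.3 × 0.01476 / 0.09 = 0.5412 m/day.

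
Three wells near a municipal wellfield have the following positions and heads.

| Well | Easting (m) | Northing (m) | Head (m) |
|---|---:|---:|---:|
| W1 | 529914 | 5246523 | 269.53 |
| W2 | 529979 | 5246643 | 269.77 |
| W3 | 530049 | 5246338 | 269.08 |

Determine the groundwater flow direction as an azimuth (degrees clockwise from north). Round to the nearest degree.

171°

Differences from W1: to W2 (Δx, Δy, Δh) = (65, 120, +0.24); to W3 = (135, -185, -0.45).
Solve a·Δx + b·Δy = Δh: det = 65·(-185) − 135·120 = -28225.
∂h/∂x = [(+0.24)·(-185) − (-0.45)·120] / -28225 = -0.0003401
∂h/∂y = [65·(-0.45) − 135·(+0.24)] / -28225 = +0.002184
Flow direction (−∇h) has components (+0.0003401 E, -0.002184 N).
Azimuth = atan2(E, N) = atan2(+0.0003401, -0.002184) = 171.1° ≈ 171°.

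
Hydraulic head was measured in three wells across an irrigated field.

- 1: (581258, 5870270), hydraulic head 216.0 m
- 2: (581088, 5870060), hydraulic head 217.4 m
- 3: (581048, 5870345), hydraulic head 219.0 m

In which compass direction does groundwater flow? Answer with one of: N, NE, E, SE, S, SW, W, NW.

E

Three-point gradient (reference 1): Δ to 2 = (-170, -210, +1.4), Δ to 3 = (-210, 75, +3.0).
∂h/∂x = -0.01293, ∂h/∂y = +0.003799 (det = -56850).
Flow = −∇h = (+0.01293 east, -0.003799 north), which points east.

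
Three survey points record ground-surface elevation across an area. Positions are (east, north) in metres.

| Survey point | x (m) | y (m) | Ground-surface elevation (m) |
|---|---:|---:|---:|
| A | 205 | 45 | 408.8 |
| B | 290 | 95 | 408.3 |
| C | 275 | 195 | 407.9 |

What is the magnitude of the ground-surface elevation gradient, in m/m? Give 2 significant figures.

0.0055 m/m

With z = a·x + b·y + c and A as origin, the differences give:
  85·a + 50·b = -0.5
  70·a + 150·b = -0.9
Eliminate b (×150 and ×50, subtract): 9250·a = -30.00 → a = ∂z/∂x = -0.003243
Back-substitute: b = ∂z/∂y = -0.004486.
|∇f| = √(-0.003243² + -0.004486²) = 0.005535 m/m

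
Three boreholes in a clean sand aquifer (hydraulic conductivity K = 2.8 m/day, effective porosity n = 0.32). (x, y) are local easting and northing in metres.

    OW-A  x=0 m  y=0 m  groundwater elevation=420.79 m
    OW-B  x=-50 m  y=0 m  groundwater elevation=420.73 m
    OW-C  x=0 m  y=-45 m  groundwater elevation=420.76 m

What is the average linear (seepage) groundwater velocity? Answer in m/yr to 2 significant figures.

∂h/∂x = (420.73 − 420.79) / (-50 − 0) = +0.001200
∂h/∂y = (420.76 − 420.79) / (-45 − 0) = +0.0006667
|∇h| = √(0.001200² + 0.0006667²) = 0.001373
Seepage velocity v = K·i/n = 2.8 × 0.001373 / 0.32 = 0.01201 m/day = 4.387 m/yr.

4.4 m/yr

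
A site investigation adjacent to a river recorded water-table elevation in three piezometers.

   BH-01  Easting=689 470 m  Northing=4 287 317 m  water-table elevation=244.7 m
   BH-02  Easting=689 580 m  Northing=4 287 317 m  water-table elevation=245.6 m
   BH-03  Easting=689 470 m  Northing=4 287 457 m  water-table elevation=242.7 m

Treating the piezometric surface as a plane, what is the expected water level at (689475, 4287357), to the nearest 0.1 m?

∂h/∂x = (245.6 − 244.7) / (689580 − 689470) = +0.008182
∂h/∂y = (242.7 − 244.7) / (4287457 − 4287317) = -0.01429
h(689475, 4287357) = 244.7 + (+0.008182)·(5) + (-0.01429)·(40) = 244.7 +0.041 -0.571 = 244.169 m.

244.2 m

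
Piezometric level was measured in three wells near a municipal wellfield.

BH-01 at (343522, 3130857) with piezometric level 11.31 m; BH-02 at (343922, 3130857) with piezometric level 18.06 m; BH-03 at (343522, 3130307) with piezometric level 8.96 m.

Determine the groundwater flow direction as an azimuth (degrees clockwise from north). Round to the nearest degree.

256°

∂h/∂x = (18.06 − 11.31) / (343922 − 343522) = +0.01687
∂h/∂y = (8.96 − 11.31) / (3130307 − 3130857) = +0.004273
Flow direction (−∇h) has components (-0.01687 E, -0.004273 N).
Azimuth = atan2(E, N) = atan2(-0.01687, -0.004273) = 255.8° ≈ 256°.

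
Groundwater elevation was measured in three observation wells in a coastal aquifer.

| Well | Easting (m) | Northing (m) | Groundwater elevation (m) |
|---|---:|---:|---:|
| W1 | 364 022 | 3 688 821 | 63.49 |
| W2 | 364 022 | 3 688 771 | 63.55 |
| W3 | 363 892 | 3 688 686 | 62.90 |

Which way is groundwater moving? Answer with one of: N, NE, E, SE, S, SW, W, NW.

W

With h = a·x + b·y + c and W1 as origin, the differences give:
  0·a + (-50)·b = +0.06
  (-130)·a + (-135)·b = -0.59
Eliminate b (×(-135) and ×(-50), subtract): -6500·a = -37.600 → a = ∂h/∂x = +0.005785
Back-substitute: b = ∂h/∂y = -0.001200.
Flow = −∇h = (-0.005785 east, +0.001200 north), which points west.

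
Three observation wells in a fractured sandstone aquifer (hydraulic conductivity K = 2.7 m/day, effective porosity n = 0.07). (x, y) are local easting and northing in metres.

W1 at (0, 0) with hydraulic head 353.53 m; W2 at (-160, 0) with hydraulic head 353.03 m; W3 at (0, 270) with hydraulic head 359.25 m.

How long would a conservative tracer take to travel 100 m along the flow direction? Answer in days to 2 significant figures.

120 days

∂h/∂x = (353.03 − 353.53) / (-160 − 0) = +0.003125
∂h/∂y = (359.25 − 353.53) / (270 − 0) = +0.02119
|∇h| = √(0.003125² + 0.02119²) = 0.02142
Seepage velocity v = K·i/n = 2.7 × 0.02142 / 0.07 = 0.8262 m/day.
t = 100 / 0.8262 = 121 days.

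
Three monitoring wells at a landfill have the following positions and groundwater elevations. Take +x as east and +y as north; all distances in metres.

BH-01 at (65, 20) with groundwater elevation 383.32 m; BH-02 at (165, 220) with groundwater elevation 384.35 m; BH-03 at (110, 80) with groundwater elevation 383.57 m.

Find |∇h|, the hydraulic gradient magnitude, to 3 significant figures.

Three-point gradient (reference BH-01): Δ to BH-02 = (100, 200, +1.03), Δ to BH-03 = (45, 60, +0.25).
∂h/∂x = -0.003933, ∂h/∂y = +0.007117 (det = -3000).
|∇h| = √(-0.003933² + 0.007117²) = 0.008131

0.00813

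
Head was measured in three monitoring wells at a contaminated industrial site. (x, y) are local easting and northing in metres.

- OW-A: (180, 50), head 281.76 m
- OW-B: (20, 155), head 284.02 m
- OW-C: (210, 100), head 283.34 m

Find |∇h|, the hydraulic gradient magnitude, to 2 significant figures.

With h = a·x + b·y + c and OW-A as origin, the differences give:
  (-160)·a + 105·b = +2.26
  30·a + 50·b = +1.58
Eliminate b (×50 and ×105, subtract): -11150·a = -52.900 → a = ∂h/∂x = +0.004744
Back-substitute: b = ∂h/∂y = +0.02875.
|∇h| = √(0.004744² + 0.02875²) = 0.02914

0.029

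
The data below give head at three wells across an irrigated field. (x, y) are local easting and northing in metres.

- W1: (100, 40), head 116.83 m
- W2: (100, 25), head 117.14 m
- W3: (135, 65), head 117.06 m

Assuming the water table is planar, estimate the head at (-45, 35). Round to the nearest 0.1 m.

113.8 m

Taking W1 as reference: W2−W1 = (0, -15, +0.31); W3−W1 = (35, 25, +0.23).
Determinant of the coordinate differences = 0·25 − 35·(-15) = 525.
∂h/∂x = [(+0.31)·25 − (+0.23)·(-15)] / 525 = +0.02133
∂h/∂y = [0·(+0.23) − 35·(+0.31)] / 525 = -0.02067
h(-45, 35) = 116.83 + (+0.02133)·(-145) + (-0.02067)·(-5) = 116.83 -3.093 +0.103 = 113.840 m.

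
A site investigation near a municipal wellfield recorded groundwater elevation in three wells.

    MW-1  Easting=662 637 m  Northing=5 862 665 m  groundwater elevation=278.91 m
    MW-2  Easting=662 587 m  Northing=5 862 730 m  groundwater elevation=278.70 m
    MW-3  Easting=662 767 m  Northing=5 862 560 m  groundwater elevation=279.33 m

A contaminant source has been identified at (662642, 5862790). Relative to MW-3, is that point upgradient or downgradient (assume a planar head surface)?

With h = a·x + b·y + c and MW-1 as origin, the differences give:
  (-50)·a + 65·b = -0.21
  130·a + (-105)·b = +0.42
Eliminate b (×(-105) and ×65, subtract): -3200·a = -5.250 → a = ∂h/∂x = +0.001641
Back-substitute: b = ∂h/∂y = -0.001969.
Head at (662642, 5862790) = 278.91 + (+0.001641)·(5) + (-0.001969)·(125) = 278.67 m.
That is lower than the 279.33 m at MW-3, so the point is downgradient.

downgradient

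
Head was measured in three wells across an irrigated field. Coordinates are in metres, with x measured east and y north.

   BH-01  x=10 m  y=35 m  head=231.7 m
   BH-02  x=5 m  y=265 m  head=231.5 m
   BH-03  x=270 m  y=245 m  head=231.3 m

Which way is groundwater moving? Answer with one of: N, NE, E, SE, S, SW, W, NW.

Taking BH-01 as reference: BH-02−BH-01 = (-5, 230, -0.2); BH-03−BH-01 = (260, 210, -0.4).
Determinant of the coordinate differences = (-5)·210 − 260·230 = -60850.
∂h/∂x = [(-0.2)·210 − (-0.4)·230] / -60850 = -0.0008217
∂h/∂y = [(-5)·(-0.4) − 260·(-0.2)] / -60850 = -0.0008874
Flow = −∇h = (+0.0008217 east, +0.0008874 north), which points northeast.

NE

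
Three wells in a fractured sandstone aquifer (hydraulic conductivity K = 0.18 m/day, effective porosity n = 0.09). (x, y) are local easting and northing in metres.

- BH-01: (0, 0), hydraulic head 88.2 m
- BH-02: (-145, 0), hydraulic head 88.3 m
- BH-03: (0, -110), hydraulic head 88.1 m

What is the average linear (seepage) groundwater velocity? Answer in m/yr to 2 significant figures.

0.83 m/yr

∂h/∂x = (88.3 − 88.2) / (-145 − 0) = -0.0006897
∂h/∂y = (88.1 − 88.2) / (-110 − 0) = +0.0009091
|∇h| = √(-0.0006897² + 0.0009091²) = 0.001141
Seepage velocity v = K·i/n = 0.18 × 0.001141 / 0.09 = 0.002282 m/day = 0.8335 m/yr.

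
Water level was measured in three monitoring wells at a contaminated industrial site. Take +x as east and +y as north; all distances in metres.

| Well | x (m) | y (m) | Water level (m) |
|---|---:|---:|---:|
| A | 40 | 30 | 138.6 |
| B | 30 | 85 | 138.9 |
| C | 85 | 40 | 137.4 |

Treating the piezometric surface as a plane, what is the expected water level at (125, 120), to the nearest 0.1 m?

136.4 m

Differences from A: to B (Δx, Δy, Δh) = (-10, 55, +0.3); to C = (45, 10, -1.2).
Determinant of the coordinate differences = (-10)·10 − 45·55 = -2575.
∂h/∂x = [(+0.3)·10 − (-1.2)·55] / -2575 = -0.02680
∂h/∂y = [(-10)·(-1.2) − 45·(+0.3)] / -2575 = +0.0005825
h(125, 120) = 138.6 + (-0.02680)·(85) + (+0.0005825)·(90) = 138.6 -2.278 +0.052 = 136.375 m.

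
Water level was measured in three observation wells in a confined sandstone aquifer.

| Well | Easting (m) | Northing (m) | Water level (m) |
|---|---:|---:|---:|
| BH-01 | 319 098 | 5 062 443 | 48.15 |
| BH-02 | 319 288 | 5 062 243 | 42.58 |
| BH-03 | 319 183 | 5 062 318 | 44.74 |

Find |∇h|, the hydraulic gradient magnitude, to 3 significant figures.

Three-point gradient (reference BH-01): Δ to BH-02 = (190, -200, -5.57), Δ to BH-03 = (85, -125, -3.41).
∂h/∂x = -0.002111, ∂h/∂y = +0.02584 (det = -6750).
|∇h| = √(-0.002111² + 0.02584²) = 0.02593

0.0259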